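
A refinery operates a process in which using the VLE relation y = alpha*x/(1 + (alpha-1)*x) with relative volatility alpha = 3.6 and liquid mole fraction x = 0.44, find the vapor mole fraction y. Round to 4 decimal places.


y = alpha*x / (1 + (alpha-1)*x)
y = 3.6*0.44 / (1 + (3.6-1)*0.44)
y = 1.584 / (1 + 1.144)
y = 1.584 / 2.144
y = 0.7388


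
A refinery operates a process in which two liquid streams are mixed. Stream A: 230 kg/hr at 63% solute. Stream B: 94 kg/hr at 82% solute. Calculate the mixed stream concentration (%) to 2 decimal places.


Mass balance on solute: F1*x1 + F2*x2 = F3*x3
F3 = F1 + F2 = 230 + 94 = 324 kg/hr
x3 = (F1*x1 + F2*x2)/F3
x3 = (230*0.63 + 94*0.82) / 324
x3 = 68.51%


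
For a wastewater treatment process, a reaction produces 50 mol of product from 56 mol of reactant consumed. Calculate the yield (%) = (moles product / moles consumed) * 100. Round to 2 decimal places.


Yield = (moles product / moles consumed) * 100%
Yield = (50 / 56) * 100
Yield = 0.8929 * 100
Yield = 89.29%


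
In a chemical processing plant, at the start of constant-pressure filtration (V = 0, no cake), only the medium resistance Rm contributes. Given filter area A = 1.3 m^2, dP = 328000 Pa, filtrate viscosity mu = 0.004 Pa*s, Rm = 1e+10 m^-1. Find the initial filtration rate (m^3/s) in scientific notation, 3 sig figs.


rate = A * dP / (mu * Rm)
rate = 1.3 * 328000 / (0.004 * 1e+10)
rate = 426400.0 / 4.000e+07
rate = 1.07e-02 m^3/s


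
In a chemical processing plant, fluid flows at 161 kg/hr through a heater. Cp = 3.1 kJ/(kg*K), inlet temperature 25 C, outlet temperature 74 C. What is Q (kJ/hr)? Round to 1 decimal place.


Q = m_dot * Cp * (T2 - T1)
Q = 161 * 3.1 * (74 - 25)
Q = 161 * 3.1 * 49
Q = 24455.9 kJ/hr


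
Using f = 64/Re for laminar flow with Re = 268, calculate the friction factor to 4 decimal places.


f = 64 / Re
f = 64 / 268
f = 0.2388


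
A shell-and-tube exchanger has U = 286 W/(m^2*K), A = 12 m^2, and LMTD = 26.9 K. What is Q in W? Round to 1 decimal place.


Q = U * A * LMTD
Q = 286 * 12 * 26.9
Q = 92320.8 W


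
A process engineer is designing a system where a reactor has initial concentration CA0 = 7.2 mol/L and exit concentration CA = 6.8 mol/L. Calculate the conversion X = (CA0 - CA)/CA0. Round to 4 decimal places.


X = (CA0 - CA) / CA0
X = (7.2 - 6.8) / 7.2
X = 0.4 / 7.2
X = 0.0556


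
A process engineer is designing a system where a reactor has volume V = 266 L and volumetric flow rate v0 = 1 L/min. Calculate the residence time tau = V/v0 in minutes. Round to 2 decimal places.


tau = V / v0
tau = 266 / 1
tau = 266.00 min


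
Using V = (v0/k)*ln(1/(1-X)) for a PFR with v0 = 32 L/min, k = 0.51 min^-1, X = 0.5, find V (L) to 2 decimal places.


V = (v0/k) * ln(1/(1-X))
V = (32/0.51) * ln(1/(1-0.5))
V = 62.745098 * ln(2.0)
V = 62.745098 * 0.693147
V = 43.49 L


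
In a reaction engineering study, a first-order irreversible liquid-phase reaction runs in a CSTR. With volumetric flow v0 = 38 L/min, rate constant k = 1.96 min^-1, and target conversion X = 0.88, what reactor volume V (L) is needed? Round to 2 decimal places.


V = v0 * X / (k * (1 - X))
V = 38 * 0.88 / (1.96 * (1 - 0.88))
V = 33.44 / (1.96 * 0.12)
V = 33.44 / 0.2352
V = 142.18 L


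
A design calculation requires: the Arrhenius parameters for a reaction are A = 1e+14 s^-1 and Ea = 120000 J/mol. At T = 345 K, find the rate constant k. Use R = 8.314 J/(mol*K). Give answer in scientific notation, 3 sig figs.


k = A * exp(-Ea/(R*T))
k = 1e+14 * exp(-120000 / (8.314 * 345))
k = 1e+14 * exp(-41.83619)
k = 6.77e-05


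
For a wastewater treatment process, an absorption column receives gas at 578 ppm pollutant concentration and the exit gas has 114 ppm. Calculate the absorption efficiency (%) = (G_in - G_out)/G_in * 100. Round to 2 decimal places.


Efficiency = (G_in - G_out) / G_in * 100%
Efficiency = (578 - 114) / 578 * 100
Efficiency = 464 / 578 * 100
Efficiency = 80.28%


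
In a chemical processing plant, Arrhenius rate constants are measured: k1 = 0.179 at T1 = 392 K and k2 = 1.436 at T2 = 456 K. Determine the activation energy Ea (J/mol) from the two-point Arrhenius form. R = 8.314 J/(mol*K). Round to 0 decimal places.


Ea = R * ln(k2/k1) / (1/T1 - 1/T2)
ln(k2/k1) = ln(1.436/0.179) = 2.0822309
1/T1 - 1/T2 = 1/392 - 1/456 = 0.000358037952
Ea = 8.314 * 2.0822309 / 0.000358037952
Ea = 48351 J/mol


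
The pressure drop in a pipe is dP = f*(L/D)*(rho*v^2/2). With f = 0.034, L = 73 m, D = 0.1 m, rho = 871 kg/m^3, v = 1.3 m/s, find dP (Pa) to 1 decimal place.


dP = f * (L/D) * (rho*v^2/2)
dP = 0.034 * (73/0.1) * (871*1.3^2/2)
L/D = 730.0
rho*v^2/2 = 871*1.69/2 = 735.995
dP = 0.034 * 730.0 * 735.995
dP = 18267.4 Pa


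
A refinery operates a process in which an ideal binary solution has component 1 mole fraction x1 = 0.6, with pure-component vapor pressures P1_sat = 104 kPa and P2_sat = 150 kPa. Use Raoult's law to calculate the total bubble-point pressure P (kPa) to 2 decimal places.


P = x1*P1_sat + x2*P2_sat
x2 = 1 - x1 = 1 - 0.6 = 0.4
P = 0.6*104 + 0.4*150
P = 62.4 + 60.0
P = 122.40 kPa


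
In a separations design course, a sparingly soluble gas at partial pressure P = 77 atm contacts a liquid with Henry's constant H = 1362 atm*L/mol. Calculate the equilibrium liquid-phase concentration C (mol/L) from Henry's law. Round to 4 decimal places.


C = P / H
C = 77 / 1362
C = 0.0565 mol/L


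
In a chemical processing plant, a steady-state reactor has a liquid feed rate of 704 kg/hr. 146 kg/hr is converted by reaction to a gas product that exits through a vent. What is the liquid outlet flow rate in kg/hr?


Steady-state mass balance on the main outlet: F_out = F_in - F_removed
F_out = 704 - 146
F_out = 558 kg/hr


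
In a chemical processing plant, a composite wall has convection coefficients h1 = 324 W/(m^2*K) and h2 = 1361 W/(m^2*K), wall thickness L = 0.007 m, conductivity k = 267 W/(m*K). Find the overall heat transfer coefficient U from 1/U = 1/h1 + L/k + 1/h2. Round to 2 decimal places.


1/U = 1/h1 + L/k + 1/h2
1/U = 1/324 + 0.007/267 + 1/1361
1/U = 0.0030864198 + 2.62172e-05 + 0.0007347539
1/U = 0.0038473909
U = 259.92 W/(m^2*K)


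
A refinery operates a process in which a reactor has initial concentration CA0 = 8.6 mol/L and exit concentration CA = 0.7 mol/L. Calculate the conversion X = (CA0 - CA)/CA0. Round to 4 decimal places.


X = (CA0 - CA) / CA0
X = (8.6 - 0.7) / 8.6
X = 7.9 / 8.6
X = 0.9186


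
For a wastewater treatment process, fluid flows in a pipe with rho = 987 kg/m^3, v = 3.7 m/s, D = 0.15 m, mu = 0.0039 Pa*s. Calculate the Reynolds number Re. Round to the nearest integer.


Re = rho * v * D / mu
Re = 987 * 3.7 * 0.15 / 0.0039
Re = 547.785 / 0.0039
Re = 140458


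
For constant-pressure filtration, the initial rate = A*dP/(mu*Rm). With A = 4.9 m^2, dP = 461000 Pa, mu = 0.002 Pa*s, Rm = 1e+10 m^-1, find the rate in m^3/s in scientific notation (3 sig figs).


rate = A * dP / (mu * Rm)
rate = 4.9 * 461000 / (0.002 * 1e+10)
rate = 2258900.0 / 2.000e+07
rate = 1.13e-01 m^3/s


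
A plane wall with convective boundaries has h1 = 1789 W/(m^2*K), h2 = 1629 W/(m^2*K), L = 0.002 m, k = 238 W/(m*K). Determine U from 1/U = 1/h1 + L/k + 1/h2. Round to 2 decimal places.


1/U = 1/h1 + L/k + 1/h2
1/U = 1/1789 + 0.002/238 + 1/1629
1/U = 0.0005589715 + 8.4034e-06 + 0.0006138735
1/U = 0.0011812484
U = 846.56 W/(m^2*K)


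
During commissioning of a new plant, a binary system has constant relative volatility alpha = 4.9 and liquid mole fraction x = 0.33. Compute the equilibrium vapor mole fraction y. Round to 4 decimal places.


y = alpha*x / (1 + (alpha-1)*x)
y = 4.9*0.33 / (1 + (4.9-1)*0.33)
y = 1.617 / (1 + 1.287)
y = 1.617 / 2.287
y = 0.7070


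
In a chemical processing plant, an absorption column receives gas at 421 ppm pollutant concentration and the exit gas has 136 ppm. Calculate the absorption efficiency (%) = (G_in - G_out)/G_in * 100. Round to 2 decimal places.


Efficiency = (G_in - G_out) / G_in * 100%
Efficiency = (421 - 136) / 421 * 100
Efficiency = 285 / 421 * 100
Efficiency = 67.70%


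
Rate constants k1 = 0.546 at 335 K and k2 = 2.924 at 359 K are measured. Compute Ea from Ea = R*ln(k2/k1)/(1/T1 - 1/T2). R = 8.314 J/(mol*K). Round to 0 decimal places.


Ea = R * ln(k2/k1) / (1/T1 - 1/T2)
ln(k2/k1) = ln(2.924/0.546) = 1.6780888
1/T1 - 1/T2 = 1/335 - 1/359 = 0.000199559307
Ea = 8.314 * 1.6780888 / 0.000199559307
Ea = 69912 J/mol


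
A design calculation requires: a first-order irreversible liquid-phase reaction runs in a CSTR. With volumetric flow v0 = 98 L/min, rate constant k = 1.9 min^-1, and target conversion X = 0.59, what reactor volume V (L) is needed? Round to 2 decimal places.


V = v0 * X / (k * (1 - X))
V = 98 * 0.59 / (1.9 * (1 - 0.59))
V = 57.82 / (1.9 * 0.41)
V = 57.82 / 0.779
V = 74.22 L


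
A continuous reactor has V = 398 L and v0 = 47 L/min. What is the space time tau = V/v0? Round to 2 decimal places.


tau = V / v0
tau = 398 / 47
tau = 8.47 min


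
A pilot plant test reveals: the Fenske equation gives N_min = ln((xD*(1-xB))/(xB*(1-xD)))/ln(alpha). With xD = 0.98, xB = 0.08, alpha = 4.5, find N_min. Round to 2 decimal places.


N_min = ln((xD*(1-xB))/(xB*(1-xD))) / ln(alpha)
Numerator inside ln: 0.9016 / 0.0016 = 563.5
ln(563.5) = 6.334167
ln(alpha) = ln(4.5) = 1.504077
N_min = 6.334167 / 1.504077 = 4.21


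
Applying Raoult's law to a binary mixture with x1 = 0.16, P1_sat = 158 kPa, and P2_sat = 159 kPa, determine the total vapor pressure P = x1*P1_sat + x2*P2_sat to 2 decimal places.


P = x1*P1_sat + x2*P2_sat
x2 = 1 - x1 = 1 - 0.16 = 0.84
P = 0.16*158 + 0.84*159
P = 25.28 + 133.56
P = 158.84 kPa


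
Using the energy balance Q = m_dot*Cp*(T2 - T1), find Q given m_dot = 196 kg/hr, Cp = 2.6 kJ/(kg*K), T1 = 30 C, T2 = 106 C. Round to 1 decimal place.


Q = m_dot * Cp * (T2 - T1)
Q = 196 * 2.6 * (106 - 30)
Q = 196 * 2.6 * 76
Q = 38729.6 kJ/hr


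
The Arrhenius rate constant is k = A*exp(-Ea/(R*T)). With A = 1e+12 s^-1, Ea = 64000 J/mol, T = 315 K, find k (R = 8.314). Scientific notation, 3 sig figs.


k = A * exp(-Ea/(R*T))
k = 1e+12 * exp(-64000 / (8.314 * 315))
k = 1e+12 * exp(-24.437648)
k = 2.44e+01


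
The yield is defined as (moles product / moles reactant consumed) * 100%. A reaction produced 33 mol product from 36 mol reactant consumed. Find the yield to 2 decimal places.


Yield = (moles product / moles consumed) * 100%
Yield = (33 / 36) * 100
Yield = 0.9167 * 100
Yield = 91.67%


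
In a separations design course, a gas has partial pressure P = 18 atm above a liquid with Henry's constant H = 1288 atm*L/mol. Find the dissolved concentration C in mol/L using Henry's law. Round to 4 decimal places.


C = P / H
C = 18 / 1288
C = 0.0140 mol/L


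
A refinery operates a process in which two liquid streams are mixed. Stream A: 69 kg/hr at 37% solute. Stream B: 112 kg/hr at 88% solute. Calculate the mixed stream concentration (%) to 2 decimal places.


Mass balance on solute: F1*x1 + F2*x2 = F3*x3
F3 = F1 + F2 = 69 + 112 = 181 kg/hr
x3 = (F1*x1 + F2*x2)/F3
x3 = (69*0.37 + 112*0.88) / 181
x3 = 68.56%


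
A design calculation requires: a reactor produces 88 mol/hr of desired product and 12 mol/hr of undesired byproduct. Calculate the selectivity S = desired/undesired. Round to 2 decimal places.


S = desired product rate / undesired product rate
S = 88 / 12
S = 7.33


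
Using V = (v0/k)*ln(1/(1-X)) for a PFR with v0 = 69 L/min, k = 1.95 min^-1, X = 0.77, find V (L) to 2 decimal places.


V = (v0/k) * ln(1/(1-X))
V = (69/1.95) * ln(1/(1-0.77))
V = 35.384615 * ln(4.347826)
V = 35.384615 * 1.469676
V = 52.00 L


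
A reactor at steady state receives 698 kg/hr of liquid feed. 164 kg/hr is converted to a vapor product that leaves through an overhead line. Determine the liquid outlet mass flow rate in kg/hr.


Steady-state mass balance on the main outlet: F_out = F_in - F_removed
F_out = 698 - 164
F_out = 534 kg/hr


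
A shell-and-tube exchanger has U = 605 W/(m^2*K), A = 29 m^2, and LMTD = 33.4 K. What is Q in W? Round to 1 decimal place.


Q = U * A * LMTD
Q = 605 * 29 * 33.4
Q = 586003.0 W


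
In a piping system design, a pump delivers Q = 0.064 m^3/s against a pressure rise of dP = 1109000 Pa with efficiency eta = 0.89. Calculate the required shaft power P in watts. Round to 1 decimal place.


P = Q * dP / eta
P = 0.064 * 1109000 / 0.89
P = 70976.0 / 0.89
P = 79748.3 W


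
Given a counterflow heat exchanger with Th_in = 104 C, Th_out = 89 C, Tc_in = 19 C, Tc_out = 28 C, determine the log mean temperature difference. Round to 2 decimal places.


dT1 = Th_in - Tc_out = 104 - 28 = 76
dT2 = Th_out - Tc_in = 89 - 19 = 70
LMTD = (dT1 - dT2) / ln(dT1/dT2)
LMTD = (76 - 70) / ln(76/70)
LMTD = 72.96 K


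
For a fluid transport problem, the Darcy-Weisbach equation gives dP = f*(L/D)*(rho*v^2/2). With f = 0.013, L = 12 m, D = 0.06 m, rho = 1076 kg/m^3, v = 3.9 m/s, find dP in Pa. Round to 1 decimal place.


dP = f * (L/D) * (rho*v^2/2)
dP = 0.013 * (12/0.06) * (1076*3.9^2/2)
L/D = 200.0
rho*v^2/2 = 1076*15.21/2 = 8182.98
dP = 0.013 * 200.0 * 8182.98
dP = 21275.7 Pa


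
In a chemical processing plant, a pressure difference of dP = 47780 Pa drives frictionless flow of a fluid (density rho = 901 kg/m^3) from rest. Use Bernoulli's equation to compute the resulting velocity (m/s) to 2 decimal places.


v = sqrt(2*dP/rho)
v = sqrt(2*47780/901)
v = sqrt(106.059933)
v = 10.30 m/s


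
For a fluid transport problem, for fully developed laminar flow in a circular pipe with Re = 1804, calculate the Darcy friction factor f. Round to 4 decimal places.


f = 64 / Re
f = 64 / 1804
f = 0.0355


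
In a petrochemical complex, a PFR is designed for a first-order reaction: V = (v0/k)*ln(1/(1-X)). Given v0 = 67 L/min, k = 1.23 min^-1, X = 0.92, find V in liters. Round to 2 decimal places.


V = (v0/k) * ln(1/(1-X))
V = (67/1.23) * ln(1/(1-0.92))
V = 54.471545 * ln(12.5)
V = 54.471545 * 2.525729
V = 137.58 L


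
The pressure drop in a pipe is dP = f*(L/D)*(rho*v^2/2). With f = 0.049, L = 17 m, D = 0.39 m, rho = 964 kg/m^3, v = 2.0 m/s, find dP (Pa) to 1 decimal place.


dP = f * (L/D) * (rho*v^2/2)
dP = 0.049 * (17/0.39) * (964*2.0^2/2)
L/D = 43.58974359
rho*v^2/2 = 964*4.0/2 = 1928.0
dP = 0.049 * 43.58974359 * 1928.0
dP = 4118.0 Pa


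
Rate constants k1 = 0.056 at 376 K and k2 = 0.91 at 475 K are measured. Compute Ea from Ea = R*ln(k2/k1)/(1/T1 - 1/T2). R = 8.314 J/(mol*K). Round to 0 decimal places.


Ea = R * ln(k2/k1) / (1/T1 - 1/T2)
ln(k2/k1) = ln(0.91/0.056) = 2.7880929
1/T1 - 1/T2 = 1/376 - 1/475 = 0.00055431131
Ea = 8.314 * 2.7880929 / 0.00055431131
Ea = 41818 J/mol


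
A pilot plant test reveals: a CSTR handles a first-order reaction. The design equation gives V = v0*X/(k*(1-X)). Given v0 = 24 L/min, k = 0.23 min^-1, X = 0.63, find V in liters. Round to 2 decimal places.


V = v0 * X / (k * (1 - X))
V = 24 * 0.63 / (0.23 * (1 - 0.63))
V = 15.12 / (0.23 * 0.37)
V = 15.12 / 0.0851
V = 177.67 L


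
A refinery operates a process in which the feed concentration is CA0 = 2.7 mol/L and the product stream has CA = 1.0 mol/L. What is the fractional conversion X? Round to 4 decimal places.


X = (CA0 - CA) / CA0
X = (2.7 - 1.0) / 2.7
X = 1.7 / 2.7
X = 0.6296


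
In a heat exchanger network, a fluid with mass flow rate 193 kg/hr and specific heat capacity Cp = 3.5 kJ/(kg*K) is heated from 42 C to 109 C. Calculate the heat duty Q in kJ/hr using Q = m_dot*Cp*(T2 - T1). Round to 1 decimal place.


Q = m_dot * Cp * (T2 - T1)
Q = 193 * 3.5 * (109 - 42)
Q = 193 * 3.5 * 67
Q = 45258.5 kJ/hr


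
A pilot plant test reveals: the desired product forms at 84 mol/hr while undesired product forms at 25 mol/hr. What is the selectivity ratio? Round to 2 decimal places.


S = desired product rate / undesired product rate
S = 84 / 25
S = 3.36


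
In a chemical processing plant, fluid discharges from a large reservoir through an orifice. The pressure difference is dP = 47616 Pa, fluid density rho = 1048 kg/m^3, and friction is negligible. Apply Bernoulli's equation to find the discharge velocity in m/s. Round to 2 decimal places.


v = sqrt(2*dP/rho)
v = sqrt(2*47616/1048)
v = sqrt(90.870229)
v = 9.53 m/s


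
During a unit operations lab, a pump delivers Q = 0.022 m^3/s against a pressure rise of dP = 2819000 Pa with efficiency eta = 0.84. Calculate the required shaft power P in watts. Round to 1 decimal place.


P = Q * dP / eta
P = 0.022 * 2819000 / 0.84
P = 62018.0 / 0.84
P = 73831.0 W


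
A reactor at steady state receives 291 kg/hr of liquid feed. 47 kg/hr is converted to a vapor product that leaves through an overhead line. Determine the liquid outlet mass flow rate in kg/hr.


Steady-state mass balance on the main outlet: F_out = F_in - F_removed
F_out = 291 - 47
F_out = 244 kg/hr


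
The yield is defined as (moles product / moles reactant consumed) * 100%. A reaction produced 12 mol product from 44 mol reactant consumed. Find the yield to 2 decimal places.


Yield = (moles product / moles consumed) * 100%
Yield = (12 / 44) * 100
Yield = 0.2727 * 100
Yield = 27.27%


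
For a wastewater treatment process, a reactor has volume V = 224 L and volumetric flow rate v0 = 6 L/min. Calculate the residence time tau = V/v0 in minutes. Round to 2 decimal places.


tau = V / v0
tau = 224 / 6
tau = 37.33 min


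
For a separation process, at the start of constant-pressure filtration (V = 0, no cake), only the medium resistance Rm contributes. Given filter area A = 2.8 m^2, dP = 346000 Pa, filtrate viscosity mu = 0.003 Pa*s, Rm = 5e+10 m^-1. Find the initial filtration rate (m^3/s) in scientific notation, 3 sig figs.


rate = A * dP / (mu * Rm)
rate = 2.8 * 346000 / (0.003 * 5e+10)
rate = 968800.0 / 1.500e+08
rate = 6.46e-03 m^3/s


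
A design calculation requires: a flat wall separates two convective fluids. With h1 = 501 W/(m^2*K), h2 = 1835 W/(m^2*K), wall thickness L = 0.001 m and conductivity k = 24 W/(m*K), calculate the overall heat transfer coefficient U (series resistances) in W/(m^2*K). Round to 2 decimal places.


1/U = 1/h1 + L/k + 1/h2
1/U = 1/501 + 0.001/24 + 1/1835
1/U = 0.001996008 + 4.16667e-05 + 0.0005449591
1/U = 0.0025826338
U = 387.20 W/(m^2*K)


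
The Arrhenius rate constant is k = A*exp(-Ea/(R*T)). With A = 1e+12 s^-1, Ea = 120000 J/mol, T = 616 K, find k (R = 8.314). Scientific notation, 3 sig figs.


k = A * exp(-Ea/(R*T))
k = 1e+12 * exp(-120000 / (8.314 * 616))
k = 1e+12 * exp(-23.430983)
k = 6.67e+01


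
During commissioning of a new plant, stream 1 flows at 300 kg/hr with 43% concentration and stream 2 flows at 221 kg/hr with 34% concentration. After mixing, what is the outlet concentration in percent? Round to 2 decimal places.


Mass balance on solute: F1*x1 + F2*x2 = F3*x3
F3 = F1 + F2 = 300 + 221 = 521 kg/hr
x3 = (F1*x1 + F2*x2)/F3
x3 = (300*0.43 + 221*0.34) / 521
x3 = 39.18%


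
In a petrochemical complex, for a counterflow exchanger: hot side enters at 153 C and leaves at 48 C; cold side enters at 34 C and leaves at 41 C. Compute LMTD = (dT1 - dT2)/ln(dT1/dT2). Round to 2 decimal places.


dT1 = Th_in - Tc_out = 153 - 41 = 112
dT2 = Th_out - Tc_in = 48 - 34 = 14
LMTD = (dT1 - dT2) / ln(dT1/dT2)
LMTD = (112 - 14) / ln(112/14)
LMTD = 47.13 K


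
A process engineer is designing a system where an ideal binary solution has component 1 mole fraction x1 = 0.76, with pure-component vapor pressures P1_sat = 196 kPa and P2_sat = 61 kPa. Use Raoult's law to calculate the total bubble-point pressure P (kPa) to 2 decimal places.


P = x1*P1_sat + x2*P2_sat
x2 = 1 - x1 = 1 - 0.76 = 0.24
P = 0.76*196 + 0.24*61
P = 148.96 + 14.64
P = 163.60 kPa


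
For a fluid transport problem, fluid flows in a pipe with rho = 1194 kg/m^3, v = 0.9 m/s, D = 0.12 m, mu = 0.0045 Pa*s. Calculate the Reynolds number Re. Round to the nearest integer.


Re = rho * v * D / mu
Re = 1194 * 0.9 * 0.12 / 0.0045
Re = 128.952 / 0.0045
Re = 28656


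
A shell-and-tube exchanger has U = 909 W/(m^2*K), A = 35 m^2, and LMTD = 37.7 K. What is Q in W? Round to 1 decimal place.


Q = U * A * LMTD
Q = 909 * 35 * 37.7
Q = 1199425.5 W


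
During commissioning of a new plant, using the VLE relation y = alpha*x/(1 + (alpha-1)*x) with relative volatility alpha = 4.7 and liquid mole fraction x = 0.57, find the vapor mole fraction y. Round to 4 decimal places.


y = alpha*x / (1 + (alpha-1)*x)
y = 4.7*0.57 / (1 + (4.7-1)*0.57)
y = 2.679 / (1 + 2.109)
y = 2.679 / 3.109
y = 0.8617


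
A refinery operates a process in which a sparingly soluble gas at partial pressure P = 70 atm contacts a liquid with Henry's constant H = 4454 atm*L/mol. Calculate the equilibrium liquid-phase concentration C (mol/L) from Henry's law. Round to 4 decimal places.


C = P / H
C = 70 / 4454
C = 0.0157 mol/L


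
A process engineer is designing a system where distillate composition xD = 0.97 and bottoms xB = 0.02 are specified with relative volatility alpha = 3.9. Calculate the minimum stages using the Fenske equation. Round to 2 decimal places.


N_min = ln((xD*(1-xB))/(xB*(1-xD))) / ln(alpha)
Numerator inside ln: 0.9506 / 0.0006 = 1584.333333
ln(1584.333333) = 7.367919
ln(alpha) = ln(3.9) = 1.360977
N_min = 7.367919 / 1.360977 = 5.41


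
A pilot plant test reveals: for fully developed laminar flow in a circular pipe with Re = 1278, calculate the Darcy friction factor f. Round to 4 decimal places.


f = 64 / Re
f = 64 / 1278
f = 0.0501


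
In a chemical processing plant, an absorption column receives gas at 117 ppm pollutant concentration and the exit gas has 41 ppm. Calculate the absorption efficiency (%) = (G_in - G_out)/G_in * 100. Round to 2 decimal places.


Efficiency = (G_in - G_out) / G_in * 100%
Efficiency = (117 - 41) / 117 * 100
Efficiency = 76 / 117 * 100
Efficiency = 64.96%


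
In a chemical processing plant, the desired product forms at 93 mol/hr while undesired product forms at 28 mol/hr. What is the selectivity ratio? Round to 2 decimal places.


S = desired product rate / undesired product rate
S = 93 / 28
S = 3.32


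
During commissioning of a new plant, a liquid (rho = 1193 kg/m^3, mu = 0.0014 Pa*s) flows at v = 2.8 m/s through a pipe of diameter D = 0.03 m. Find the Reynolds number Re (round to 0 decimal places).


Re = rho * v * D / mu
Re = 1193 * 2.8 * 0.03 / 0.0014
Re = 100.212 / 0.0014
Re = 71580


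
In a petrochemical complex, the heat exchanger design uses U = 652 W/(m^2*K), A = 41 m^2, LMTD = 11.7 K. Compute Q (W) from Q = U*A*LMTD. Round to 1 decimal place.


Q = U * A * LMTD
Q = 652 * 41 * 11.7
Q = 312764.4 W


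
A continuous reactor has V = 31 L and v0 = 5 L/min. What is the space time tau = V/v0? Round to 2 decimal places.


tau = V / v0
tau = 31 / 5
tau = 6.20 min


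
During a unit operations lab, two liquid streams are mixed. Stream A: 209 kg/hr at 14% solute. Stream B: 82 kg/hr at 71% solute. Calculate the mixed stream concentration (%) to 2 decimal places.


Mass balance on solute: F1*x1 + F2*x2 = F3*x3
F3 = F1 + F2 = 209 + 82 = 291 kg/hr
x3 = (F1*x1 + F2*x2)/F3
x3 = (209*0.14 + 82*0.71) / 291
x3 = 30.06%


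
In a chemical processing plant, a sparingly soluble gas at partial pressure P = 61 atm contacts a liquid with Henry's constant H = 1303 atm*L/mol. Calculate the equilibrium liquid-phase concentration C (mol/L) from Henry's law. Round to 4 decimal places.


C = P / H
C = 61 / 1303
C = 0.0468 mol/L


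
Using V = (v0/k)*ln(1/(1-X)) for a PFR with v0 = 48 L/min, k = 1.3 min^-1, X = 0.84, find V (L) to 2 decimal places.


V = (v0/k) * ln(1/(1-X))
V = (48/1.3) * ln(1/(1-0.84))
V = 36.923077 * ln(6.25)
V = 36.923077 * 1.832581
V = 67.66 L


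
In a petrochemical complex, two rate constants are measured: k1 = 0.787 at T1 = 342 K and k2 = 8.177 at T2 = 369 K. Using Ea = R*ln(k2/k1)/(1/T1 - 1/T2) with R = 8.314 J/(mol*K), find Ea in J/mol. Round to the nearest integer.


Ea = R * ln(k2/k1) / (1/T1 - 1/T2)
ln(k2/k1) = ln(8.177/0.787) = 2.3408524
1/T1 - 1/T2 = 1/342 - 1/369 = 0.000213949508
Ea = 8.314 * 2.3408524 / 0.000213949508
Ea = 90965 J/mol


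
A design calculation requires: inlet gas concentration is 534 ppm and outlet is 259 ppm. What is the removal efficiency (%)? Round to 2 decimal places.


Efficiency = (G_in - G_out) / G_in * 100%
Efficiency = (534 - 259) / 534 * 100
Efficiency = 275 / 534 * 100
Efficiency = 51.50%


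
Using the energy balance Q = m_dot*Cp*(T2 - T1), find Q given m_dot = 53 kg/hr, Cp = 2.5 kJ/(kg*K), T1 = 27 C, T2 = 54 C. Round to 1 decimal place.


Q = m_dot * Cp * (T2 - T1)
Q = 53 * 2.5 * (54 - 27)
Q = 53 * 2.5 * 27
Q = 3577.5 kJ/hr


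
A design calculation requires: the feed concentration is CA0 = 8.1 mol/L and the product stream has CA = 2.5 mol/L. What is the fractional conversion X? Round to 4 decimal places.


X = (CA0 - CA) / CA0
X = (8.1 - 2.5) / 8.1
X = 5.6 / 8.1
X = 0.6914


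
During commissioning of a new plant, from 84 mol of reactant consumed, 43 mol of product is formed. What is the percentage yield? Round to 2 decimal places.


Yield = (moles product / moles consumed) * 100%
Yield = (43 / 84) * 100
Yield = 0.5119 * 100
Yield = 51.19%


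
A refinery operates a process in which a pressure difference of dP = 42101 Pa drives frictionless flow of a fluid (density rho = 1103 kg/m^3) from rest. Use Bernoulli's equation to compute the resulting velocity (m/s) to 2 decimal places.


v = sqrt(2*dP/rho)
v = sqrt(2*42101/1103)
v = sqrt(76.339075)
v = 8.74 m/s


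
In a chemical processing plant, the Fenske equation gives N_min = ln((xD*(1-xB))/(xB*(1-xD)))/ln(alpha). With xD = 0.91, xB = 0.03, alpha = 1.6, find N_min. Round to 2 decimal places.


N_min = ln((xD*(1-xB))/(xB*(1-xD))) / ln(alpha)
Numerator inside ln: 0.8827 / 0.0027 = 326.925926
ln(326.925926) = 5.789734
ln(alpha) = ln(1.6) = 0.470004
N_min = 5.789734 / 0.470004 = 12.32


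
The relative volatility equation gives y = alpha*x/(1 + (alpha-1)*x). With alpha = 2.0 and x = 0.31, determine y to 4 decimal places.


y = alpha*x / (1 + (alpha-1)*x)
y = 2.0*0.31 / (1 + (2.0-1)*0.31)
y = 0.62 / (1 + 0.31)
y = 0.62 / 1.31
y = 0.4733


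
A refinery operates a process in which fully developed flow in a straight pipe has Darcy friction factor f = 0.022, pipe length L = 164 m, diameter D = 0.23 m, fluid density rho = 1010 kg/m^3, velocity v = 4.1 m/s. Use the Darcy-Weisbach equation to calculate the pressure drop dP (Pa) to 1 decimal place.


dP = f * (L/D) * (rho*v^2/2)
dP = 0.022 * (164/0.23) * (1010*4.1^2/2)
L/D = 713.04347826
rho*v^2/2 = 1010*16.81/2 = 8489.05
dP = 0.022 * 713.04347826 * 8489.05
dP = 133167.4 Pa


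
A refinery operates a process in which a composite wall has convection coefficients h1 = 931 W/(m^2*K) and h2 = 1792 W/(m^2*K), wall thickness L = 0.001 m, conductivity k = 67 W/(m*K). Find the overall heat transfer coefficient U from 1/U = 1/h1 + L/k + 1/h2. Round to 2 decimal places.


1/U = 1/h1 + L/k + 1/h2
1/U = 1/931 + 0.001/67 + 1/1792
1/U = 0.0010741139 + 1.49254e-05 + 0.0005580357
1/U = 0.001647075
U = 607.14 W/(m^2*K)


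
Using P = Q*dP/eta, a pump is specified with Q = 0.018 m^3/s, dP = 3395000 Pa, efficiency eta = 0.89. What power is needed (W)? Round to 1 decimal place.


P = Q * dP / eta
P = 0.018 * 3395000 / 0.89
P = 61110.0 / 0.89
P = 68662.9 W


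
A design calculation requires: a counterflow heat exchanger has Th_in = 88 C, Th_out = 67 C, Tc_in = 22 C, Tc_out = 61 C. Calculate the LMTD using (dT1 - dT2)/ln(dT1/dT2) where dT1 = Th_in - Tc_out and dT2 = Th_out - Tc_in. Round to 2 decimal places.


dT1 = Th_in - Tc_out = 88 - 61 = 27
dT2 = Th_out - Tc_in = 67 - 22 = 45
LMTD = (dT1 - dT2) / ln(dT1/dT2)
LMTD = (27 - 45) / ln(27/45)
LMTD = 35.24 K


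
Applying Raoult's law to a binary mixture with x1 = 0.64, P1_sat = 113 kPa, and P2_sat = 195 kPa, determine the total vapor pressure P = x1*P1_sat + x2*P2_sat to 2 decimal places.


P = x1*P1_sat + x2*P2_sat
x2 = 1 - x1 = 1 - 0.64 = 0.36
P = 0.64*113 + 0.36*195
P = 72.32 + 70.2
P = 142.52 kPa


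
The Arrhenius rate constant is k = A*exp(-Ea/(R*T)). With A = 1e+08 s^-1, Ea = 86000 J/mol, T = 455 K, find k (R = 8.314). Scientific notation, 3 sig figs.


k = A * exp(-Ea/(R*T))
k = 1e+08 * exp(-86000 / (8.314 * 455))
k = 1e+08 * exp(-22.734062)
k = 1.34e-02


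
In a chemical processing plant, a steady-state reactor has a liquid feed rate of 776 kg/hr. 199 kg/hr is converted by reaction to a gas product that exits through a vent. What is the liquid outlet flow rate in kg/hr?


Steady-state mass balance on the main outlet: F_out = F_in - F_removed
F_out = 776 - 199
F_out = 577 kg/hr


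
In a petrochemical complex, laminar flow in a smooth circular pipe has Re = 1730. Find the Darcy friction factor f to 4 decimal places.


f = 64 / Re
f = 64 / 1730
f = 0.0370


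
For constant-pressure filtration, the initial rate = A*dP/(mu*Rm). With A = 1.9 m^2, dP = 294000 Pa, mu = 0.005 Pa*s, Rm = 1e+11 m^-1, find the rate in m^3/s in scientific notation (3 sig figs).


rate = A * dP / (mu * Rm)
rate = 1.9 * 294000 / (0.005 * 1e+11)
rate = 558600.0 / 5.000e+08
rate = 1.12e-03 m^3/s


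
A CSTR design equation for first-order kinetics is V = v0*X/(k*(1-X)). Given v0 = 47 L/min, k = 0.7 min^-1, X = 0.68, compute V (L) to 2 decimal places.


V = v0 * X / (k * (1 - X))
V = 47 * 0.68 / (0.7 * (1 - 0.68))
V = 31.96 / (0.7 * 0.32)
V = 31.96 / 0.224
V = 142.68 L


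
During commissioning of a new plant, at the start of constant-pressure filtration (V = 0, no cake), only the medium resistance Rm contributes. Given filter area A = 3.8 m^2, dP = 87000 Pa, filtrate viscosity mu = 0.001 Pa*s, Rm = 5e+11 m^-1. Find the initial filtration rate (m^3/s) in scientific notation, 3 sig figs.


rate = A * dP / (mu * Rm)
rate = 3.8 * 87000 / (0.001 * 5e+11)
rate = 330600.0 / 5.000e+08
rate = 6.61e-04 m^3/s


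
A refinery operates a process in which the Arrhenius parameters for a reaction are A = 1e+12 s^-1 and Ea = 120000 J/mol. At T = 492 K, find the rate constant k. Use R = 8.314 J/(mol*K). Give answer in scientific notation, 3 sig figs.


k = A * exp(-Ea/(R*T))
k = 1e+12 * exp(-120000 / (8.314 * 492))
k = 1e+12 * exp(-29.336353)
k = 1.82e-01


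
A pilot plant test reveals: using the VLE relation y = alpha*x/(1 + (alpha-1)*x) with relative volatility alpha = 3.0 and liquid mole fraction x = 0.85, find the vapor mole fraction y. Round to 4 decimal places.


y = alpha*x / (1 + (alpha-1)*x)
y = 3.0*0.85 / (1 + (3.0-1)*0.85)
y = 2.55 / (1 + 1.7)
y = 2.55 / 2.7
y = 0.9444


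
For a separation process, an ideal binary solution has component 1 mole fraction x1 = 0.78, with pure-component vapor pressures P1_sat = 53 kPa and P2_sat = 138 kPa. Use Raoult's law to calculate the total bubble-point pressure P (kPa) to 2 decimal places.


P = x1*P1_sat + x2*P2_sat
x2 = 1 - x1 = 1 - 0.78 = 0.22
P = 0.78*53 + 0.22*138
P = 41.34 + 30.36
P = 71.70 kPa


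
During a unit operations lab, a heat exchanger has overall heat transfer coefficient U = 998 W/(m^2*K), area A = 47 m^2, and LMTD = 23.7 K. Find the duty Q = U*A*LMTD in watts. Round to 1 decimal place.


Q = U * A * LMTD
Q = 998 * 47 * 23.7
Q = 1111672.2 W


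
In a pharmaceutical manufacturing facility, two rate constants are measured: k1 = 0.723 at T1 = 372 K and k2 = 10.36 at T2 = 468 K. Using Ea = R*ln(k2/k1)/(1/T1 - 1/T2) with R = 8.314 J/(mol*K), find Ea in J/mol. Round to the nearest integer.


Ea = R * ln(k2/k1) / (1/T1 - 1/T2)
ln(k2/k1) = ln(10.36/0.723) = 2.6622983
1/T1 - 1/T2 = 1/372 - 1/468 = 0.000551419906
Ea = 8.314 * 2.6622983 / 0.000551419906
Ea = 40141 J/mol


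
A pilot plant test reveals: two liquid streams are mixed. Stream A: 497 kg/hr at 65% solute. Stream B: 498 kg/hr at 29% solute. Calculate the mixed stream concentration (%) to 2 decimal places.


Mass balance on solute: F1*x1 + F2*x2 = F3*x3
F3 = F1 + F2 = 497 + 498 = 995 kg/hr
x3 = (F1*x1 + F2*x2)/F3
x3 = (497*0.65 + 498*0.29) / 995
x3 = 46.98%


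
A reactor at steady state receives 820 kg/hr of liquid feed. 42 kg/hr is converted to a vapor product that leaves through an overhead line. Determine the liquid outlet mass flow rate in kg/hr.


Steady-state mass balance on the main outlet: F_out = F_in - F_removed
F_out = 820 - 42
F_out = 778 kg/hr


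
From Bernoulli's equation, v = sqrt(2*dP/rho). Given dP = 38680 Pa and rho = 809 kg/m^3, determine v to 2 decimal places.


v = sqrt(2*dP/rho)
v = sqrt(2*38680/809)
v = sqrt(95.624227)
v = 9.78 m/s


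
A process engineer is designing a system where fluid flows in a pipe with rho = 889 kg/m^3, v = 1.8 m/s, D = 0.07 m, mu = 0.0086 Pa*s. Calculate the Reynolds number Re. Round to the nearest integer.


Re = rho * v * D / mu
Re = 889 * 1.8 * 0.07 / 0.0086
Re = 112.014 / 0.0086
Re = 13025


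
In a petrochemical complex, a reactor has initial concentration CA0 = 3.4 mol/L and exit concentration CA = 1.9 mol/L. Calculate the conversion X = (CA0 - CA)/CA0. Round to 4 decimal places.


X = (CA0 - CA) / CA0
X = (3.4 - 1.9) / 3.4
X = 1.5 / 3.4
X = 0.4412


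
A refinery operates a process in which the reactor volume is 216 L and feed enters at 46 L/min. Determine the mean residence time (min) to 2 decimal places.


tau = V / v0
tau = 216 / 46
tau = 4.70 min


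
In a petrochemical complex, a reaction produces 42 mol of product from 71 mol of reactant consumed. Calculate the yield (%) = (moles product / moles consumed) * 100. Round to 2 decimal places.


Yield = (moles product / moles consumed) * 100%
Yield = (42 / 71) * 100
Yield = 0.5915 * 100
Yield = 59.15%


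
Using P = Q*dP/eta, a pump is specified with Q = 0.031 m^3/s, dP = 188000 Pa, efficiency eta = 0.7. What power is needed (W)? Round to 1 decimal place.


P = Q * dP / eta
P = 0.031 * 188000 / 0.7
P = 5828.0 / 0.7
P = 8325.7 W


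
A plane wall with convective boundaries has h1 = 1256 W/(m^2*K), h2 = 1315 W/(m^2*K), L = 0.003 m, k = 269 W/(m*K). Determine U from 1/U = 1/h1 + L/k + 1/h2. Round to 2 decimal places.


1/U = 1/h1 + L/k + 1/h2
1/U = 1/1256 + 0.003/269 + 1/1315
1/U = 0.0007961783 + 1.11524e-05 + 0.0007604563
1/U = 0.001567787
U = 637.84 W/(m^2*K)


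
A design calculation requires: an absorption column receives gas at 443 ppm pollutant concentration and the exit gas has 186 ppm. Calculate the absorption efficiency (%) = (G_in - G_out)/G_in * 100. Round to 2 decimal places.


Efficiency = (G_in - G_out) / G_in * 100%
Efficiency = (443 - 186) / 443 * 100
Efficiency = 257 / 443 * 100
Efficiency = 58.01%


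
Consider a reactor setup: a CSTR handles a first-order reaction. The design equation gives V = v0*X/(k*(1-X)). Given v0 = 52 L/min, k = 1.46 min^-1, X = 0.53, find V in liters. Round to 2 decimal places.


V = v0 * X / (k * (1 - X))
V = 52 * 0.53 / (1.46 * (1 - 0.53))
V = 27.56 / (1.46 * 0.47)
V = 27.56 / 0.6862
V = 40.16 L


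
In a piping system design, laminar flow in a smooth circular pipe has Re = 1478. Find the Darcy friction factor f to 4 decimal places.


f = 64 / Re
f = 64 / 1478
f = 0.0433


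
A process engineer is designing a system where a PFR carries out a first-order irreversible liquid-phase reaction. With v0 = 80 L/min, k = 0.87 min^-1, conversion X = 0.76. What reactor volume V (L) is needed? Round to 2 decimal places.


V = (v0/k) * ln(1/(1-X))
V = (80/0.87) * ln(1/(1-0.76))
V = 91.954023 * ln(4.166667)
V = 91.954023 * 1.427116
V = 131.23 L


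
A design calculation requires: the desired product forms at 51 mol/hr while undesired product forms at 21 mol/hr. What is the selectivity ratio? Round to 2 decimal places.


S = desired product rate / undesired product rate
S = 51 / 21
S = 2.43


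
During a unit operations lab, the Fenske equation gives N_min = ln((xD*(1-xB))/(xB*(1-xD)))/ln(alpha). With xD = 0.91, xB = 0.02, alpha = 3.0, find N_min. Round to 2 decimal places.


N_min = ln((xD*(1-xB))/(xB*(1-xD))) / ln(alpha)
Numerator inside ln: 0.8918 / 0.0018 = 495.444444
ln(495.444444) = 6.205455
ln(alpha) = ln(3.0) = 1.098612
N_min = 6.205455 / 1.098612 = 5.65


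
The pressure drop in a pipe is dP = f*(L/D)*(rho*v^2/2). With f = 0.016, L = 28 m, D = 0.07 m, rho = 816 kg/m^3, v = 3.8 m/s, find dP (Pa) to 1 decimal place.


dP = f * (L/D) * (rho*v^2/2)
dP = 0.016 * (28/0.07) * (816*3.8^2/2)
L/D = 400.0
rho*v^2/2 = 816*14.44/2 = 5891.52
dP = 0.016 * 400.0 * 5891.52
dP = 37705.7 Pa


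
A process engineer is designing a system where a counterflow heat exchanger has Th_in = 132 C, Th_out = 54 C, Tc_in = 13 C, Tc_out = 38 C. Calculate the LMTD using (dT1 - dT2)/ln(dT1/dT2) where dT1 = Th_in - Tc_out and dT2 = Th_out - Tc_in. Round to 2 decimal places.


dT1 = Th_in - Tc_out = 132 - 38 = 94
dT2 = Th_out - Tc_in = 54 - 13 = 41
LMTD = (dT1 - dT2) / ln(dT1/dT2)
LMTD = (94 - 41) / ln(94/41)
LMTD = 63.88 K


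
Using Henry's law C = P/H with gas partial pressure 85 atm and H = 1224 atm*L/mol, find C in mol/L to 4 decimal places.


C = P / H
C = 85 / 1224
C = 0.0694 mol/L


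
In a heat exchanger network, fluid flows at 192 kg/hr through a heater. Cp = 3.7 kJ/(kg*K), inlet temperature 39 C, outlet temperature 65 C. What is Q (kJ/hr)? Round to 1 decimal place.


Q = m_dot * Cp * (T2 - T1)
Q = 192 * 3.7 * (65 - 39)
Q = 192 * 3.7 * 26
Q = 18470.4 kJ/hr


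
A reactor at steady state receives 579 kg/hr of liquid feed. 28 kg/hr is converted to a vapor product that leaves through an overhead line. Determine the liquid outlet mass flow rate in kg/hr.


Steady-state mass balance on the main outlet: F_out = F_in - F_removed
F_out = 579 - 28
F_out = 551 kg/hr


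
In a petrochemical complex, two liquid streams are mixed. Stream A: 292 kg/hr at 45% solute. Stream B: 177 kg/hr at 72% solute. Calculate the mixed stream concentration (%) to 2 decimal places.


Mass balance on solute: F1*x1 + F2*x2 = F3*x3
F3 = F1 + F2 = 292 + 177 = 469 kg/hr
x3 = (F1*x1 + F2*x2)/F3
x3 = (292*0.45 + 177*0.72) / 469
x3 = 55.19%


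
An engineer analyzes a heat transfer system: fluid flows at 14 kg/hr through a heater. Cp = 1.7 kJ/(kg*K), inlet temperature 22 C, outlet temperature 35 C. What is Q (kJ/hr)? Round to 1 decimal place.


Q = m_dot * Cp * (T2 - T1)
Q = 14 * 1.7 * (35 - 22)
Q = 14 * 1.7 * 13
Q = 309.4 kJ/hr


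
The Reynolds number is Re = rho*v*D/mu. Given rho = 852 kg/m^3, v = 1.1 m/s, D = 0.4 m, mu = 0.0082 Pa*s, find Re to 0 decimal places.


Re = rho * v * D / mu
Re = 852 * 1.1 * 0.4 / 0.0082
Re = 374.88 / 0.0082
Re = 45717


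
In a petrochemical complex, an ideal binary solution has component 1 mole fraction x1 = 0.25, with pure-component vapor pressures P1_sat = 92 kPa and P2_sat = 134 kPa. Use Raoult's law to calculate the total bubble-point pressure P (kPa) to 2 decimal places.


P = x1*P1_sat + x2*P2_sat
x2 = 1 - x1 = 1 - 0.25 = 0.75
P = 0.25*92 + 0.75*134
P = 23.0 + 100.5
P = 123.50 kPa


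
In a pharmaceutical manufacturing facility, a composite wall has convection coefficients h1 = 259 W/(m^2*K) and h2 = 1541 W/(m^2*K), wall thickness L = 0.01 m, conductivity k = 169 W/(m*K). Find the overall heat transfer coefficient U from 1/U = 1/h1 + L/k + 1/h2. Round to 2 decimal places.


1/U = 1/h1 + L/k + 1/h2
1/U = 1/259 + 0.01/169 + 1/1541
1/U = 0.0038610039 + 5.91716e-05 + 0.0006489293
1/U = 0.0045691048
U = 218.86 W/(m^2*K)


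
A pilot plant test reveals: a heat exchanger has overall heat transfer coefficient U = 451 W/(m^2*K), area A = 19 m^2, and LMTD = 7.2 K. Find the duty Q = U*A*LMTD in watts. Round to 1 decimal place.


Q = U * A * LMTD
Q = 451 * 19 * 7.2
Q = 61696.8 W


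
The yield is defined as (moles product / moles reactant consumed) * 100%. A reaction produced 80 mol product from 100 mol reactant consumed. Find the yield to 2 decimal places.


Yield = (moles product / moles consumed) * 100%
Yield = (80 / 100) * 100
Yield = 0.8 * 100
Yield = 80.00%
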